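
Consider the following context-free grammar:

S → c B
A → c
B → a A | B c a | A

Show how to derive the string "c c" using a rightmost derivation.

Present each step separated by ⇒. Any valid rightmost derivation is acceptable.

S ⇒ c B ⇒ c A ⇒ c c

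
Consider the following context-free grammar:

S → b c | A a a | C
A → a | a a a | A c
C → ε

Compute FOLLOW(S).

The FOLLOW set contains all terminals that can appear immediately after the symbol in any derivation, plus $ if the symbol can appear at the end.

We compute FOLLOW(S) using the standard algorithm.
FOLLOW(S) starts with {$}.
FIRST(A) = {a}
FIRST(C) = {ε}
FIRST(S) = {a, b, ε}
FOLLOW(A) = {a, c}
FOLLOW(C) = {$}
FOLLOW(S) = {$}
Therefore, FOLLOW(S) = {$}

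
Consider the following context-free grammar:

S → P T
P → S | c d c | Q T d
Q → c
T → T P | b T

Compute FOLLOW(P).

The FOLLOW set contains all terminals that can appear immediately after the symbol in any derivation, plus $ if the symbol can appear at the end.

We compute FOLLOW(P) using the standard algorithm.
FOLLOW(S) starts with {$}.
FIRST(P) = {c}
FIRST(Q) = {c}
FIRST(S) = {c}
FIRST(T) = {b}
FOLLOW(P) = {$, b, c, d}
FOLLOW(Q) = {b}
FOLLOW(S) = {$, b, c, d}
FOLLOW(T) = {$, b, c, d}
Therefore, FOLLOW(P) = {$, b, c, d}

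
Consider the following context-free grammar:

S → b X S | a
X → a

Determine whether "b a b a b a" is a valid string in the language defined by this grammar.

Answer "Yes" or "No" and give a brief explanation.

No - no valid derivation exists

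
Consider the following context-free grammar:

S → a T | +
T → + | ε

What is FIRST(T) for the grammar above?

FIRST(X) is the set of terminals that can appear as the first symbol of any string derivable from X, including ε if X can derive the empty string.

We compute FIRST(T) using the standard algorithm.
FIRST(S) = {+, a}
FIRST(T) = {+, ε}
Therefore, FIRST(T) = {+, ε}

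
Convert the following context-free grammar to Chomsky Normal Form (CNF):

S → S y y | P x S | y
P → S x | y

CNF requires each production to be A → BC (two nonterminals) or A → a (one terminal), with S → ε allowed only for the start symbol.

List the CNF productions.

TY → y; TX → x; S → y; P → y; S → S X0; X0 → TY TY; S → P X1; X1 → TX S; P → S TX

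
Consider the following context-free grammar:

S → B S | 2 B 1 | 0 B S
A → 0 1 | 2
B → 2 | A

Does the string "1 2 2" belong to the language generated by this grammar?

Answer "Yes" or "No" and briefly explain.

No - no valid derivation exists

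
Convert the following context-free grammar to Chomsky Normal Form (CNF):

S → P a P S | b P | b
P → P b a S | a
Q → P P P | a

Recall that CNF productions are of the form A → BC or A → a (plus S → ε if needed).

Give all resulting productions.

TA → a; TB → b; S → b; P → a; Q → a; S → P X0; X0 → TA X1; X1 → P S; S → TB P; P → P X2; X2 → TB X3; X3 → TA S; Q → P X4; X4 → P P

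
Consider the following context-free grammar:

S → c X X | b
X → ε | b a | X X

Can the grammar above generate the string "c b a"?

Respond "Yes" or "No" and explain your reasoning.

Yes - a valid derivation exists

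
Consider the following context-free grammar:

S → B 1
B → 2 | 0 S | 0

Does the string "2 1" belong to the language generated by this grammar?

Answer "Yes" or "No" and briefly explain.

Yes - a valid derivation exists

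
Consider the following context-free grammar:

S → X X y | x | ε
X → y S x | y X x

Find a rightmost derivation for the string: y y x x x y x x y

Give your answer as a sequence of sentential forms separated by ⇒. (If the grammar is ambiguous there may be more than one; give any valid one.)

S ⇒ X X y ⇒ X y S x y ⇒ X y x x y ⇒ y X x y x x y ⇒ y y S x x y x x y ⇒ y y x x x y x x y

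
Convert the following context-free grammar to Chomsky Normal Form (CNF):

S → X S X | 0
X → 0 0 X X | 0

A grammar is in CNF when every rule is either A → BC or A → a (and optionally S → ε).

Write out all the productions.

S → 0; T0 → 0; X → 0; S → X X0; X0 → S X; X → T0 X1; X1 → T0 X2; X2 → X X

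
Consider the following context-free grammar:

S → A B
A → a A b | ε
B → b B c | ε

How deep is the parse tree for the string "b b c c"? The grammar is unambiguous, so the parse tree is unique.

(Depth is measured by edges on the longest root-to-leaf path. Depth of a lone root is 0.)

4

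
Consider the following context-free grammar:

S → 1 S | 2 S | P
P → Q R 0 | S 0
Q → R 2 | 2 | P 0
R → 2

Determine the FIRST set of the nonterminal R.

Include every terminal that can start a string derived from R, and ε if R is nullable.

We compute FIRST(R) using the standard algorithm.
FIRST(P) = {1, 2}
FIRST(Q) = {1, 2}
FIRST(R) = {2}
FIRST(S) = {1, 2}
Therefore, FIRST(R) = {2}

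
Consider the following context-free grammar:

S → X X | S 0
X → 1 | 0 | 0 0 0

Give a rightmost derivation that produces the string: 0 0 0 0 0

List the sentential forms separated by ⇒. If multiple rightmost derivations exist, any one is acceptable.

S ⇒ S 0 ⇒ X X 0 ⇒ X 0 0 ⇒ 0 0 0 0 0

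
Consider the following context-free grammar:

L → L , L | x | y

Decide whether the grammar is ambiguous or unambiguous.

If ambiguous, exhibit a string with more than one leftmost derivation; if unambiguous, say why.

Ambiguous - the string 'y , y , y , y , y , y' has two distinct leftmost derivations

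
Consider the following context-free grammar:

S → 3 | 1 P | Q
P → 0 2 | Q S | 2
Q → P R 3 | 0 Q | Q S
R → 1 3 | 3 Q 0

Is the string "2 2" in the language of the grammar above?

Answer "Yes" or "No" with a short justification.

No - no valid derivation exists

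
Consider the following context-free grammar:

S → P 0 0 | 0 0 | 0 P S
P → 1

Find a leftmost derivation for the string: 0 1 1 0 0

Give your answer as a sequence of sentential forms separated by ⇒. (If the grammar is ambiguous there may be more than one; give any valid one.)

S ⇒ 0 P S ⇒ 0 1 S ⇒ 0 1 P 0 0 ⇒ 0 1 1 0 0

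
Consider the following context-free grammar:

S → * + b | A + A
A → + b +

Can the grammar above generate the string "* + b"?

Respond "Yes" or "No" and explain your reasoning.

Yes - a valid derivation exists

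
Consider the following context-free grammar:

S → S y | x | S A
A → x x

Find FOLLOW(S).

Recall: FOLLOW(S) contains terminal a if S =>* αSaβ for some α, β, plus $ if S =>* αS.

We compute FOLLOW(S) using the standard algorithm.
FOLLOW(S) starts with {$}.
FIRST(A) = {x}
FIRST(S) = {x}
FOLLOW(A) = {$, x, y}
FOLLOW(S) = {$, x, y}
Therefore, FOLLOW(S) = {$, x, y}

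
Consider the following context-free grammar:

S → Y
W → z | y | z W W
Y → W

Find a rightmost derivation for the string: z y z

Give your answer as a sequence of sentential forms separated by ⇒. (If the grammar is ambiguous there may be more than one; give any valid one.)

S ⇒ Y ⇒ W ⇒ z W W ⇒ z W z ⇒ z y z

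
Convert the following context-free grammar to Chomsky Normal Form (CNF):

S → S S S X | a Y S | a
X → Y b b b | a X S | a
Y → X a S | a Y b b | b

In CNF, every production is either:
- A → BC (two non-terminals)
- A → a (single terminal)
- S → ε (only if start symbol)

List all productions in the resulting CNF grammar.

TA → a; S → a; TB → b; X → a; Y → b; S → S X0; X0 → S X1; X1 → S X; S → TA X2; X2 → Y S; X → Y X3; X3 → TB X4; X4 → TB TB; X → TA X5; X5 → X S; Y → X X6; X6 → TA S; Y → TA X7; X7 → Y X8; X8 → TB TB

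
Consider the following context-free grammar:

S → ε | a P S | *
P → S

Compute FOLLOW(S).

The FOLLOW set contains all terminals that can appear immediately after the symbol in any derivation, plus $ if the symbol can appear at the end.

We compute FOLLOW(S) using the standard algorithm.
FOLLOW(S) starts with {$}.
FIRST(P) = {*, a, ε}
FIRST(S) = {*, a, ε}
FOLLOW(P) = {$, *, a}
FOLLOW(S) = {$, *, a}
Therefore, FOLLOW(S) = {$, *, a}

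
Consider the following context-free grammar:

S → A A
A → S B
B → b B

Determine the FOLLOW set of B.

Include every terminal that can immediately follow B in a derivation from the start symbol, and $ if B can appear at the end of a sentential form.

We compute FOLLOW(B) using the standard algorithm.
FOLLOW(S) starts with {$}.
FIRST(A) = {}
FIRST(B) = {b}
FIRST(S) = {}
FOLLOW(A) = {$, b}
FOLLOW(B) = {$, b}
FOLLOW(S) = {$, b}
Therefore, FOLLOW(B) = {$, b}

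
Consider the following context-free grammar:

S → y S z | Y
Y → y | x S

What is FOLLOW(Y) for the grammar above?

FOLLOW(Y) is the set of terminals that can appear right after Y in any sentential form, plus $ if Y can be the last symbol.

We compute FOLLOW(Y) using the standard algorithm.
FOLLOW(S) starts with {$}.
FIRST(S) = {x, y}
FIRST(Y) = {x, y}
FOLLOW(S) = {$, z}
FOLLOW(Y) = {$, z}
Therefore, FOLLOW(Y) = {$, z}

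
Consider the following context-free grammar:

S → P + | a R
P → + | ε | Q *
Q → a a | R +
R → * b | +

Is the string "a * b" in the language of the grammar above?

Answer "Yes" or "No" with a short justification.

Yes - a valid derivation exists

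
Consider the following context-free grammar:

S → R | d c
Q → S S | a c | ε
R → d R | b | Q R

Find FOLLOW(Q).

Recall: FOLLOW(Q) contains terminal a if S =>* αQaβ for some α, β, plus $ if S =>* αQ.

We compute FOLLOW(Q) using the standard algorithm.
FOLLOW(S) starts with {$}.
FIRST(Q) = {a, b, d, ε}
FIRST(R) = {a, b, d}
FIRST(S) = {a, b, d}
FOLLOW(Q) = {a, b, d}
FOLLOW(R) = {$, a, b, d}
FOLLOW(S) = {$, a, b, d}
Therefore, FOLLOW(Q) = {a, b, d}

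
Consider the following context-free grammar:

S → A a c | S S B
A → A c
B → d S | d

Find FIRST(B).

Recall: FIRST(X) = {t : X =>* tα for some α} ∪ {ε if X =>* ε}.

We compute FIRST(B) using the standard algorithm.
FIRST(A) = {}
FIRST(B) = {d}
FIRST(S) = {}
Therefore, FIRST(B) = {d}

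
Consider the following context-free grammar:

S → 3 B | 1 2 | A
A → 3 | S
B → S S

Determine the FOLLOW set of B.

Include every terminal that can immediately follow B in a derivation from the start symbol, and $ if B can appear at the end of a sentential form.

We compute FOLLOW(B) using the standard algorithm.
FOLLOW(S) starts with {$}.
FIRST(A) = {1, 3}
FIRST(B) = {1, 3}
FIRST(S) = {1, 3}
FOLLOW(A) = {$, 1, 3}
FOLLOW(B) = {$, 1, 3}
FOLLOW(S) = {$, 1, 3}
Therefore, FOLLOW(B) = {$, 1, 3}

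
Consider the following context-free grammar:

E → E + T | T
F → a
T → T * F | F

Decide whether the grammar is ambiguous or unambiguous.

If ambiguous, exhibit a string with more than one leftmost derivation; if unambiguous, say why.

Unambiguous - every string in the language has a unique leftmost derivation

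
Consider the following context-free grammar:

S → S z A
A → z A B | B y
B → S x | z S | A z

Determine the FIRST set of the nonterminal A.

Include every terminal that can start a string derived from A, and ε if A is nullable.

We compute FIRST(A) using the standard algorithm.
FIRST(A) = {z}
FIRST(B) = {z}
FIRST(S) = {}
Therefore, FIRST(A) = {z}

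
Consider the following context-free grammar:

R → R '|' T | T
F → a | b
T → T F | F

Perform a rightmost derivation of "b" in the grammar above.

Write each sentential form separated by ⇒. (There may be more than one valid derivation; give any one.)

R ⇒ T ⇒ F ⇒ b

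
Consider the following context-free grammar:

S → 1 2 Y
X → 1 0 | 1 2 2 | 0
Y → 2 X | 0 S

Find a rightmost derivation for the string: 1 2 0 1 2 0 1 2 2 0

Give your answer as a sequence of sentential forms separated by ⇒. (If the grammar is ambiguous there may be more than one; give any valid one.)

S ⇒ 1 2 Y ⇒ 1 2 0 S ⇒ 1 2 0 1 2 Y ⇒ 1 2 0 1 2 0 S ⇒ 1 2 0 1 2 0 1 2 Y ⇒ 1 2 0 1 2 0 1 2 2 X ⇒ 1 2 0 1 2 0 1 2 2 0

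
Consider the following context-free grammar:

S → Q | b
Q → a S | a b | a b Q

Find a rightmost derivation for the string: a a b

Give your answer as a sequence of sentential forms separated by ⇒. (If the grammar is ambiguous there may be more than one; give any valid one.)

S ⇒ Q ⇒ a S ⇒ a Q ⇒ a a b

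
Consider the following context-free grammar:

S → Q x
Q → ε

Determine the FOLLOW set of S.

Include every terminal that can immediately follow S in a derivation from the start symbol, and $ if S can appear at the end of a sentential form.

We compute FOLLOW(S) using the standard algorithm.
FOLLOW(S) starts with {$}.
FIRST(Q) = {ε}
FIRST(S) = {x}
FOLLOW(Q) = {x}
FOLLOW(S) = {$}
Therefore, FOLLOW(S) = {$}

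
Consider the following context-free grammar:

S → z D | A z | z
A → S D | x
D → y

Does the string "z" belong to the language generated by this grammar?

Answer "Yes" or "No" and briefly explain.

Yes - a valid derivation exists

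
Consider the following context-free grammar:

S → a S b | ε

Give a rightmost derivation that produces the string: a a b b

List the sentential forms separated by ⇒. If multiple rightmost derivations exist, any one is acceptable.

S ⇒ a S b ⇒ a a S b b ⇒ a a b b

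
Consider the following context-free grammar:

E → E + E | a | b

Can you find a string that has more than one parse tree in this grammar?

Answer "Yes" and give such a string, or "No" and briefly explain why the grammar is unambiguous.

Yes - the string 'a + b + b + a + b' has two distinct parse trees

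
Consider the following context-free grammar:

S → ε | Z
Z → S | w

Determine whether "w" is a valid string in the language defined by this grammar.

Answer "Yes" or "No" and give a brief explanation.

Yes - a valid derivation exists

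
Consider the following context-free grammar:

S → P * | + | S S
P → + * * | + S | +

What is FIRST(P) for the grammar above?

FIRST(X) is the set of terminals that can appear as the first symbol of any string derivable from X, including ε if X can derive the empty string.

We compute FIRST(P) using the standard algorithm.
FIRST(P) = {+}
FIRST(S) = {+}
Therefore, FIRST(P) = {+}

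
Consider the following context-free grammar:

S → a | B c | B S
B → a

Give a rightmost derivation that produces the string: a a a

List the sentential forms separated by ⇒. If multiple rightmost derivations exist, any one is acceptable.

S ⇒ B S ⇒ B B S ⇒ B B a ⇒ B a a ⇒ a a a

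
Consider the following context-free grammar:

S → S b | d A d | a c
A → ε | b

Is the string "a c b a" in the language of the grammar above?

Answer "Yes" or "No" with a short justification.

No - no valid derivation exists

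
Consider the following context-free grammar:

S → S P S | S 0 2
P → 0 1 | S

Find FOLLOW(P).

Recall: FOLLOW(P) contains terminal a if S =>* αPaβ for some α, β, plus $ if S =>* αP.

We compute FOLLOW(P) using the standard algorithm.
FOLLOW(S) starts with {$}.
FIRST(P) = {0}
FIRST(S) = {}
FOLLOW(P) = {}
FOLLOW(S) = {$, 0}
Therefore, FOLLOW(P) = {}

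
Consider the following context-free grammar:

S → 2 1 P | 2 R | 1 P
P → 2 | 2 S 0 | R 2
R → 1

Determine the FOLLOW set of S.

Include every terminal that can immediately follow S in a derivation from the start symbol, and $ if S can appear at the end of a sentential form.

We compute FOLLOW(S) using the standard algorithm.
FOLLOW(S) starts with {$}.
FIRST(P) = {1, 2}
FIRST(R) = {1}
FIRST(S) = {1, 2}
FOLLOW(P) = {$, 0}
FOLLOW(R) = {$, 0, 2}
FOLLOW(S) = {$, 0}
Therefore, FOLLOW(S) = {$, 0}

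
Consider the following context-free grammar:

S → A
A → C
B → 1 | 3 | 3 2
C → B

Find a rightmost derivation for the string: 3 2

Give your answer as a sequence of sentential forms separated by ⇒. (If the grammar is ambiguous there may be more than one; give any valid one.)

S ⇒ A ⇒ C ⇒ B ⇒ 3 2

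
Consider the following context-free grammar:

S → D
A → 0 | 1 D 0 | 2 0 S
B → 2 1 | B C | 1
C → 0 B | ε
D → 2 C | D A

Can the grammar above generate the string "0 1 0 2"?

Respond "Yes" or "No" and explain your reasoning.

No - no valid derivation exists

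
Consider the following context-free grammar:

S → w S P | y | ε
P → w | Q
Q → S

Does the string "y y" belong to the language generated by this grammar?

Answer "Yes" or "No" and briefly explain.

No - no valid derivation exists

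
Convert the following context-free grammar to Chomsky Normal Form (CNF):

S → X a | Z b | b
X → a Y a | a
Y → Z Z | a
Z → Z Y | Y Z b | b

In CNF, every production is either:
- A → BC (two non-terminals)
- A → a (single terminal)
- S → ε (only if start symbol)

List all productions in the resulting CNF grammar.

TA → a; TB → b; S → b; X → a; Y → a; Z → b; S → X TA; S → Z TB; X → TA X0; X0 → Y TA; Y → Z Z; Z → Z Y; Z → Y X1; X1 → Z TB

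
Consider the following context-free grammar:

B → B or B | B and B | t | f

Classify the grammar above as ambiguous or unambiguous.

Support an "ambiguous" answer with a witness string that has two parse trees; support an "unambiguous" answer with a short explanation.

Ambiguous - the string 't and t or t or f' has two distinct parse trees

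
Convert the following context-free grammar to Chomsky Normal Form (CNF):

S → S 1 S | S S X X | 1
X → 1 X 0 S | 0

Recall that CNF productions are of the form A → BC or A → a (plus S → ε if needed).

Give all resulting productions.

T1 → 1; S → 1; T0 → 0; X → 0; S → S X0; X0 → T1 S; S → S X1; X1 → S X2; X2 → X X; X → T1 X3; X3 → X X4; X4 → T0 S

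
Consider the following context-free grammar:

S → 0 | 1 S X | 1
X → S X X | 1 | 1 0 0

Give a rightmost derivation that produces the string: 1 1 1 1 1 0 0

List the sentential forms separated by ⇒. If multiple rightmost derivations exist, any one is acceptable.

S ⇒ 1 S X ⇒ 1 S 1 0 0 ⇒ 1 1 S X 1 0 0 ⇒ 1 1 S 1 1 0 0 ⇒ 1 1 1 1 1 0 0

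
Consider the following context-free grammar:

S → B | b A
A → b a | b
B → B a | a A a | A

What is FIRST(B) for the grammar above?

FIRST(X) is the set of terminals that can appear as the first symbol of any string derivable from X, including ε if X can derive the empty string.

We compute FIRST(B) using the standard algorithm.
FIRST(A) = {b}
FIRST(B) = {a, b}
FIRST(S) = {a, b}
Therefore, FIRST(B) = {a, b}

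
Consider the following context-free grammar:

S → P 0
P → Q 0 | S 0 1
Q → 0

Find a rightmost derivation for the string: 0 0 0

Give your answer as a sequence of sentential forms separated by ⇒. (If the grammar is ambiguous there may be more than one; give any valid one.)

S ⇒ P 0 ⇒ Q 0 0 ⇒ 0 0 0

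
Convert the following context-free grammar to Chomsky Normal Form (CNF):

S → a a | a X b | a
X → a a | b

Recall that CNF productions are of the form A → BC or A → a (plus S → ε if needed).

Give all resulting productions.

TA → a; TB → b; S → a; X → b; S → TA TA; S → TA X0; X0 → X TB; X → TA TA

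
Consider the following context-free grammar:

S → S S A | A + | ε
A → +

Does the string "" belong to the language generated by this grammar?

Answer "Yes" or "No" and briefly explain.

Yes - a valid derivation exists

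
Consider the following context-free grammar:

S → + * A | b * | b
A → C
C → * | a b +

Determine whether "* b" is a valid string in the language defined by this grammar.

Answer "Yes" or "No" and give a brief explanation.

No - no valid derivation exists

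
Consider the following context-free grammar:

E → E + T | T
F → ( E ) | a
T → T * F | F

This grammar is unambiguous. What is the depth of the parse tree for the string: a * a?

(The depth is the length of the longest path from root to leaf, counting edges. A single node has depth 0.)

4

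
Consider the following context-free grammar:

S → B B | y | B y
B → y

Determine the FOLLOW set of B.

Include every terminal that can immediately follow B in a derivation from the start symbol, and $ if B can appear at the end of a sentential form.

We compute FOLLOW(B) using the standard algorithm.
FOLLOW(S) starts with {$}.
FIRST(B) = {y}
FIRST(S) = {y}
FOLLOW(B) = {$, y}
FOLLOW(S) = {$}
Therefore, FOLLOW(B) = {$, y}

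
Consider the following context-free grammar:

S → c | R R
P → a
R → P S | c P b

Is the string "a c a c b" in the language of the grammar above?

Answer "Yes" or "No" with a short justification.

No - no valid derivation exists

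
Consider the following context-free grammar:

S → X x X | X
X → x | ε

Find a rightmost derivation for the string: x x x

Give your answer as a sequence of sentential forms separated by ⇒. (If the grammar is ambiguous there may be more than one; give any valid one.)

S ⇒ X x X ⇒ X x x ⇒ x x x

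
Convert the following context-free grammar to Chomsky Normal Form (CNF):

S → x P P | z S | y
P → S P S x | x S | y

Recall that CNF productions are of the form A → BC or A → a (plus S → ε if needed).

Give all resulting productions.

TX → x; TZ → z; S → y; P → y; S → TX X0; X0 → P P; S → TZ S; P → S X1; X1 → P X2; X2 → S TX; P → TX S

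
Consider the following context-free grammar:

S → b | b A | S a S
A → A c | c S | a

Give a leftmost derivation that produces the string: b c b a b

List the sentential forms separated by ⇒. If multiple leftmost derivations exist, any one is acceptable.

S ⇒ b A ⇒ b c S ⇒ b c S a S ⇒ b c b a S ⇒ b c b a b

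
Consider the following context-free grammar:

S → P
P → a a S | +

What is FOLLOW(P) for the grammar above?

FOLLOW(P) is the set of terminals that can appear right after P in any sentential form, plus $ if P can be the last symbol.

We compute FOLLOW(P) using the standard algorithm.
FOLLOW(S) starts with {$}.
FIRST(P) = {+, a}
FIRST(S) = {+, a}
FOLLOW(P) = {$}
FOLLOW(S) = {$}
Therefore, FOLLOW(P) = {$}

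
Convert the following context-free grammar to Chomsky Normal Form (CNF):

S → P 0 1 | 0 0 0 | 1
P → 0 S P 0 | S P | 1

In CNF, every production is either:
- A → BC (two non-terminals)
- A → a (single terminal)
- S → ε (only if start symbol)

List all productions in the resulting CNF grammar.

T0 → 0; T1 → 1; S → 1; P → 1; S → P X0; X0 → T0 T1; S → T0 X1; X1 → T0 T0; P → T0 X2; X2 → S X3; X3 → P T0; P → S P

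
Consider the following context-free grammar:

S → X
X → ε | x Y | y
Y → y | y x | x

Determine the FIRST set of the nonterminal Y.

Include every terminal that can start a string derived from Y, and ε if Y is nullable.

We compute FIRST(Y) using the standard algorithm.
FIRST(S) = {x, y, ε}
FIRST(X) = {x, y, ε}
FIRST(Y) = {x, y}
Therefore, FIRST(Y) = {x, y}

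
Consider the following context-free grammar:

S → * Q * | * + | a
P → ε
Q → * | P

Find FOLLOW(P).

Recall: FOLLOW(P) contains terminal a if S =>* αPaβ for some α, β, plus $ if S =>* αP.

We compute FOLLOW(P) using the standard algorithm.
FOLLOW(S) starts with {$}.
FIRST(P) = {ε}
FIRST(Q) = {*, ε}
FIRST(S) = {*, a}
FOLLOW(P) = {*}
FOLLOW(Q) = {*}
FOLLOW(S) = {$}
Therefore, FOLLOW(P) = {*}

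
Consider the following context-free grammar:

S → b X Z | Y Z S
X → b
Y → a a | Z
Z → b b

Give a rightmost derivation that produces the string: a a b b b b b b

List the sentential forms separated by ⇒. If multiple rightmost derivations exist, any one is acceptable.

S ⇒ Y Z S ⇒ Y Z b X Z ⇒ Y Z b X b b ⇒ Y Z b b b b ⇒ Y b b b b b b ⇒ a a b b b b b b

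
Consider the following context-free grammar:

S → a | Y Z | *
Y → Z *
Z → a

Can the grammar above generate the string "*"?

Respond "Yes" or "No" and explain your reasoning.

Yes - a valid derivation exists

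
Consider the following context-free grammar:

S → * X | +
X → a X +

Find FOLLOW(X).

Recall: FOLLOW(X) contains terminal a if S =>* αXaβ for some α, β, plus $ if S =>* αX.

We compute FOLLOW(X) using the standard algorithm.
FOLLOW(S) starts with {$}.
FIRST(S) = {*, +}
FIRST(X) = {a}
FOLLOW(S) = {$}
FOLLOW(X) = {$, +}
Therefore, FOLLOW(X) = {$, +}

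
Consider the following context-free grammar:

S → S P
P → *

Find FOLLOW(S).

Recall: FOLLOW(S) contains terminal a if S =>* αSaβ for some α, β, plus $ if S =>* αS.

We compute FOLLOW(S) using the standard algorithm.
FOLLOW(S) starts with {$}.
FIRST(P) = {*}
FIRST(S) = {}
FOLLOW(P) = {$, *}
FOLLOW(S) = {$, *}
Therefore, FOLLOW(S) = {$, *}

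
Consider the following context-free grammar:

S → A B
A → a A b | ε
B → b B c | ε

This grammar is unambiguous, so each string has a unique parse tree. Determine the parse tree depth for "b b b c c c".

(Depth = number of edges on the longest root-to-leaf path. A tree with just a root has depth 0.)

5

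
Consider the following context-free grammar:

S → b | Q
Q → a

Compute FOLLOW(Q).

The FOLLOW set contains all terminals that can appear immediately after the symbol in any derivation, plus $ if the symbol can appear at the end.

We compute FOLLOW(Q) using the standard algorithm.
FOLLOW(S) starts with {$}.
FIRST(Q) = {a}
FIRST(S) = {a, b}
FOLLOW(Q) = {$}
FOLLOW(S) = {$}
Therefore, FOLLOW(Q) = {$}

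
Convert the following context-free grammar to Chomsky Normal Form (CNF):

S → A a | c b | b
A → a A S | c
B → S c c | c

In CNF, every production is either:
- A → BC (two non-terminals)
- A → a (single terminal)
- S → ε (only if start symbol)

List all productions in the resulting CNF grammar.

TA → a; TC → c; TB → b; S → b; A → c; B → c; S → A TA; S → TC TB; A → TA X0; X0 → A S; B → S X1; X1 → TC TC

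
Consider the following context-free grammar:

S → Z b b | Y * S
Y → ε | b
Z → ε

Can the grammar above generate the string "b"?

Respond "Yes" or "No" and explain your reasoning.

No - no valid derivation exists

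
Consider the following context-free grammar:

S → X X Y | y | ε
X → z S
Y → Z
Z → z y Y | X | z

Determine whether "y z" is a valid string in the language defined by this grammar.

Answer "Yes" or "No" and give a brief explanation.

No - no valid derivation exists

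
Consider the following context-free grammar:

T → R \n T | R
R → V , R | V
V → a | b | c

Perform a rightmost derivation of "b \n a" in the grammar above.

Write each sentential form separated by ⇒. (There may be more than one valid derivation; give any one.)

T ⇒ R \n T ⇒ R \n R ⇒ R \n V ⇒ R \n a ⇒ V \n a ⇒ b \n a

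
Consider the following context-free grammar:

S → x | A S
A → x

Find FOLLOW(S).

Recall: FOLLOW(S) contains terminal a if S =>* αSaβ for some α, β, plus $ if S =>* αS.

We compute FOLLOW(S) using the standard algorithm.
FOLLOW(S) starts with {$}.
FIRST(A) = {x}
FIRST(S) = {x}
FOLLOW(A) = {x}
FOLLOW(S) = {$}
Therefore, FOLLOW(S) = {$}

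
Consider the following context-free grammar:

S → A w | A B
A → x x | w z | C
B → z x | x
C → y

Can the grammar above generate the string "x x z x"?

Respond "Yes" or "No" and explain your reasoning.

Yes - a valid derivation exists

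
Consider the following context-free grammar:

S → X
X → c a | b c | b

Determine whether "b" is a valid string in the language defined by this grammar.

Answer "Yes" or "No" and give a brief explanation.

Yes - a valid derivation exists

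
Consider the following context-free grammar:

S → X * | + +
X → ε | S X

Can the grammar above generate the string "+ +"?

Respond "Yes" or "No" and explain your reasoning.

Yes - a valid derivation exists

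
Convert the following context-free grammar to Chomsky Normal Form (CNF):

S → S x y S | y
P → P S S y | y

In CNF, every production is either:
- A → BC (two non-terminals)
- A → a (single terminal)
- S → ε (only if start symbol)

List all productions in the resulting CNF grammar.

TX → x; TY → y; S → y; P → y; S → S X0; X0 → TX X1; X1 → TY S; P → P X2; X2 → S X3; X3 → S TY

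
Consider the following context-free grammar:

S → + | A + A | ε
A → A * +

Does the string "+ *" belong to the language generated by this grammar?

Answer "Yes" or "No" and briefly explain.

No - no valid derivation exists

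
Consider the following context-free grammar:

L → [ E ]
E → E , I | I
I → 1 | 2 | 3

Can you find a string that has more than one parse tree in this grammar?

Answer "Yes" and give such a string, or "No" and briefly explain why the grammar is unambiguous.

No - the grammar is unambiguous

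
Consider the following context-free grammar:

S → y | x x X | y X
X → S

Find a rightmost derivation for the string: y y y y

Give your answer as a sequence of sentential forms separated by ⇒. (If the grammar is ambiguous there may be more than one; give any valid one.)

S ⇒ y X ⇒ y S ⇒ y y X ⇒ y y S ⇒ y y y X ⇒ y y y S ⇒ y y y y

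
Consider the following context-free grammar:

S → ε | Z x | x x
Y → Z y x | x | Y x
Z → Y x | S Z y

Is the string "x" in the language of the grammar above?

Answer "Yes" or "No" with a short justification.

No - no valid derivation exists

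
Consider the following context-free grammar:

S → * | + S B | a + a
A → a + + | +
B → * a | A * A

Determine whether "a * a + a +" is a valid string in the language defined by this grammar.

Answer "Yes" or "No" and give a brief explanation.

No - no valid derivation exists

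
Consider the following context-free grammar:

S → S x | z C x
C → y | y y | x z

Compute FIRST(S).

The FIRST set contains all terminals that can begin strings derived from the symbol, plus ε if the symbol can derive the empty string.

We compute FIRST(S) using the standard algorithm.
FIRST(C) = {x, y}
FIRST(S) = {z}
Therefore, FIRST(S) = {z}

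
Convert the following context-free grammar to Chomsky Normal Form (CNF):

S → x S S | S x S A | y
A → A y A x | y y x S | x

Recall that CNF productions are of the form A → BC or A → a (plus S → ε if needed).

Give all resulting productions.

TX → x; S → y; TY → y; A → x; S → TX X0; X0 → S S; S → S X1; X1 → TX X2; X2 → S A; A → A X3; X3 → TY X4; X4 → A TX; A → TY X5; X5 → TY X6; X6 → TX S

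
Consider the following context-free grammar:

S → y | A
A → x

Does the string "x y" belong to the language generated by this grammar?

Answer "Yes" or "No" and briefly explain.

No - no valid derivation exists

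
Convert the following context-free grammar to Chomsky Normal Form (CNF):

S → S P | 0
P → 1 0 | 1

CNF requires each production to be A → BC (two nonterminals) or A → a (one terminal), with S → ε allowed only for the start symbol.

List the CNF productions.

S → 0; T1 → 1; T0 → 0; P → 1; S → S P; P → T1 T0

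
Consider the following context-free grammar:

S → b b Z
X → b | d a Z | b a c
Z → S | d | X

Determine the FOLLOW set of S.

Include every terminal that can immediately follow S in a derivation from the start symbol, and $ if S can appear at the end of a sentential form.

We compute FOLLOW(S) using the standard algorithm.
FOLLOW(S) starts with {$}.
FIRST(S) = {b}
FIRST(X) = {b, d}
FIRST(Z) = {b, d}
FOLLOW(S) = {$}
FOLLOW(X) = {$}
FOLLOW(Z) = {$}
Therefore, FOLLOW(S) = {$}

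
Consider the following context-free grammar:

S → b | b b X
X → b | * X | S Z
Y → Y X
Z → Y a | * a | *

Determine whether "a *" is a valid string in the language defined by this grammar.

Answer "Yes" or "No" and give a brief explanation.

No - no valid derivation exists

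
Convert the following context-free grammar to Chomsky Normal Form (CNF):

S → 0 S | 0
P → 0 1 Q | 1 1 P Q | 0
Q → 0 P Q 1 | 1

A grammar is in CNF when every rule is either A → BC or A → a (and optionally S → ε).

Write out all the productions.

T0 → 0; S → 0; T1 → 1; P → 0; Q → 1; S → T0 S; P → T0 X0; X0 → T1 Q; P → T1 X1; X1 → T1 X2; X2 → P Q; Q → T0 X3; X3 → P X4; X4 → Q T1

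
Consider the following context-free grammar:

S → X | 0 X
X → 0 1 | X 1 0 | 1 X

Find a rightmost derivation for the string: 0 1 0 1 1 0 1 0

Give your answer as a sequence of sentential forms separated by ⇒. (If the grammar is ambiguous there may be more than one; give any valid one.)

S ⇒ 0 X ⇒ 0 X 1 0 ⇒ 0 X 1 0 1 0 ⇒ 0 1 X 1 0 1 0 ⇒ 0 1 0 1 1 0 1 0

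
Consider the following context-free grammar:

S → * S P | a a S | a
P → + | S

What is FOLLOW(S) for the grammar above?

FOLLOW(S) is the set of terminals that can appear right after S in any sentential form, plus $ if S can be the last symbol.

We compute FOLLOW(S) using the standard algorithm.
FOLLOW(S) starts with {$}.
FIRST(P) = {*, +, a}
FIRST(S) = {*, a}
FOLLOW(P) = {$, *, +, a}
FOLLOW(S) = {$, *, +, a}
Therefore, FOLLOW(S) = {$, *, +, a}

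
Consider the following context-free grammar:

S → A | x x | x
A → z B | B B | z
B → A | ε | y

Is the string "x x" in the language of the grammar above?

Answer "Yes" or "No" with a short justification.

Yes - a valid derivation exists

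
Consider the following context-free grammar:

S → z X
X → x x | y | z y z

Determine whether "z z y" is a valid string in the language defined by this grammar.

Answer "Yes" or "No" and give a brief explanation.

No - no valid derivation exists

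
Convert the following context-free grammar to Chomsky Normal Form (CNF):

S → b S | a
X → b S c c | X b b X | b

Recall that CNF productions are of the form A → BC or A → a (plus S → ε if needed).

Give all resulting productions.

TB → b; S → a; TC → c; X → b; S → TB S; X → TB X0; X0 → S X1; X1 → TC TC; X → X X2; X2 → TB X3; X3 → TB X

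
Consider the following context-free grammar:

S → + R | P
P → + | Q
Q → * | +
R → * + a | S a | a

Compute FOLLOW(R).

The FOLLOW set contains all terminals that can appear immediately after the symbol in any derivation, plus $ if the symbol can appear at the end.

We compute FOLLOW(R) using the standard algorithm.
FOLLOW(S) starts with {$}.
FIRST(P) = {*, +}
FIRST(Q) = {*, +}
FIRST(R) = {*, +, a}
FIRST(S) = {*, +}
FOLLOW(P) = {$, a}
FOLLOW(Q) = {$, a}
FOLLOW(R) = {$, a}
FOLLOW(S) = {$, a}
Therefore, FOLLOW(R) = {$, a}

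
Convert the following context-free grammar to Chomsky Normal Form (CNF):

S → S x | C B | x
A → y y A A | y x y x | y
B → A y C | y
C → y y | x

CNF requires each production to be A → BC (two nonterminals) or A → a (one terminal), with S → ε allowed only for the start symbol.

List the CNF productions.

TX → x; S → x; TY → y; A → y; B → y; C → x; S → S TX; S → C B; A → TY X0; X0 → TY X1; X1 → A A; A → TY X2; X2 → TX X3; X3 → TY TX; B → A X4; X4 → TY C; C → TY TY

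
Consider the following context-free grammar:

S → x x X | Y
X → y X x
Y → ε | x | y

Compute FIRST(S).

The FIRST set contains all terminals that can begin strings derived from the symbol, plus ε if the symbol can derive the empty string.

We compute FIRST(S) using the standard algorithm.
FIRST(S) = {x, y, ε}
FIRST(X) = {y}
FIRST(Y) = {x, y, ε}
Therefore, FIRST(S) = {x, y, ε}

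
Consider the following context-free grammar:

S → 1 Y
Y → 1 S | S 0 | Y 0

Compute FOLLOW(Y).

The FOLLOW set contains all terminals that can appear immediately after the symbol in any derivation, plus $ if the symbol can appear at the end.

We compute FOLLOW(Y) using the standard algorithm.
FOLLOW(S) starts with {$}.
FIRST(S) = {1}
FIRST(Y) = {1}
FOLLOW(S) = {$, 0}
FOLLOW(Y) = {$, 0}
Therefore, FOLLOW(Y) = {$, 0}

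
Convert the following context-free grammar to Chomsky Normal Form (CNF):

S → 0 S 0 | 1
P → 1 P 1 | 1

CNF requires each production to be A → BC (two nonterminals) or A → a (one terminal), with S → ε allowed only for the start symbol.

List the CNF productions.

T0 → 0; S → 1; T1 → 1; P → 1; S → T0 X0; X0 → S T0; P → T1 X1; X1 → P T1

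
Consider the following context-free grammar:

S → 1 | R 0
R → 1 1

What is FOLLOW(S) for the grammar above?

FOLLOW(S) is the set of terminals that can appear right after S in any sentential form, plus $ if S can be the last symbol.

We compute FOLLOW(S) using the standard algorithm.
FOLLOW(S) starts with {$}.
FIRST(R) = {1}
FIRST(S) = {1}
FOLLOW(R) = {0}
FOLLOW(S) = {$}
Therefore, FOLLOW(S) = {$}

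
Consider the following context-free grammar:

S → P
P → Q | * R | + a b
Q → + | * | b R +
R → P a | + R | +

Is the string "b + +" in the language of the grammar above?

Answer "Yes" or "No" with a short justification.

Yes - a valid derivation exists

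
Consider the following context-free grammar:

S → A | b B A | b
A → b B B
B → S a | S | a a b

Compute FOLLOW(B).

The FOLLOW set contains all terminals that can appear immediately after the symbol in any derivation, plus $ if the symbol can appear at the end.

We compute FOLLOW(B) using the standard algorithm.
FOLLOW(S) starts with {$}.
FIRST(A) = {b}
FIRST(B) = {a, b}
FIRST(S) = {b}
FOLLOW(A) = {$, a, b}
FOLLOW(B) = {$, a, b}
FOLLOW(S) = {$, a, b}
Therefore, FOLLOW(B) = {$, a, b}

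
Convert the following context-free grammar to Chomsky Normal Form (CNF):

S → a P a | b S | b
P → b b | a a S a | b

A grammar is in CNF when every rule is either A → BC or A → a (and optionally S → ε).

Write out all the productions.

TA → a; TB → b; S → b; P → b; S → TA X0; X0 → P TA; S → TB S; P → TB TB; P → TA X1; X1 → TA X2; X2 → S TA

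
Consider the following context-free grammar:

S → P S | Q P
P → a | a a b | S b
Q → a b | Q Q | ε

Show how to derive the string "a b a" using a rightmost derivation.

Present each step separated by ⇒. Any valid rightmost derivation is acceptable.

S ⇒ Q P ⇒ Q a ⇒ a b a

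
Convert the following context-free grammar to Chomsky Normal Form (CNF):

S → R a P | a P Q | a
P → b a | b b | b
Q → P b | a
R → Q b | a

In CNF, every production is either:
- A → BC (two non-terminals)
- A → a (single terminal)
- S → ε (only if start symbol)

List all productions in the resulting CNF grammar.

TA → a; S → a; TB → b; P → b; Q → a; R → a; S → R X0; X0 → TA P; S → TA X1; X1 → P Q; P → TB TA; P → TB TB; Q → P TB; R → Q TB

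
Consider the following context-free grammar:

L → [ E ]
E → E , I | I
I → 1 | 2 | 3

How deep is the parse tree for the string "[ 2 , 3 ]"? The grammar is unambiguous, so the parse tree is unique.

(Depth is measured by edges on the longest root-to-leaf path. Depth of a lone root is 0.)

4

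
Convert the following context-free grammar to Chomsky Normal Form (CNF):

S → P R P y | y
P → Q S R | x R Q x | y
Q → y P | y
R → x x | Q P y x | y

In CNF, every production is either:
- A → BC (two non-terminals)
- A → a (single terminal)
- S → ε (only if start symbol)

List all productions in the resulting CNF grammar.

TY → y; S → y; TX → x; P → y; Q → y; R → y; S → P X0; X0 → R X1; X1 → P TY; P → Q X2; X2 → S R; P → TX X3; X3 → R X4; X4 → Q TX; Q → TY P; R → TX TX; R → Q X5; X5 → P X6; X6 → TY TX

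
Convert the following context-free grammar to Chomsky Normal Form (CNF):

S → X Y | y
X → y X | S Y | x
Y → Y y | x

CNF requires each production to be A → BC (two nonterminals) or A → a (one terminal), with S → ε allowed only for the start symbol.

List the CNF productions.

S → y; TY → y; X → x; Y → x; S → X Y; X → TY X; X → S Y; Y → Y TY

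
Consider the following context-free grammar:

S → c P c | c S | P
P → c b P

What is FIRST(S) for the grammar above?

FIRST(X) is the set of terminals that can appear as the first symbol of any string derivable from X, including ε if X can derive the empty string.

We compute FIRST(S) using the standard algorithm.
FIRST(P) = {c}
FIRST(S) = {c}
Therefore, FIRST(S) = {c}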